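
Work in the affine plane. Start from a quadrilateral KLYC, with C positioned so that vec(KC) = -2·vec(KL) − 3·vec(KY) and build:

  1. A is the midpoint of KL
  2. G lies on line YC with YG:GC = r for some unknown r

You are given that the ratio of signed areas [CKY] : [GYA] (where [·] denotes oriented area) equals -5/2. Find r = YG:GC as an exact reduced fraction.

r = 1/4

Work in coordinates with K = (0, 0), L = (1, 0), Y = (0, 1), C = (-2, -3).
1. A is the midpoint of KL ⇒ A = (1/2, 0)
2. With YG:GC = r, write λ = r/(r+1) so G = Y + λ·(C−Y); G is affine-linear in λ
Every point depending on G is an affine combination of G and λ-independent points, so each such coordinate is linear in λ; the λ² term in each signed area is a multiple of (C−Y)×(C−Y) = 0, so 2·[CKY] and 2·[GYA] are each linear in λ. Evaluating at λ=0 and λ=1:
  2·[CKY] = 2,   2·[GYA] = -4·λ
So [CKY]:[GYA] = (2) / (-4·λ). Setting this equal to -5/2:
  2 = -5/2·(-4·λ)  ⇒  λ = 1/5
Then r = λ/(1−λ) = (1/5)/(4/5) = 1/4. Check: with r = 1/4, G = (-2/5, 1/5) and [CKY]:[GYA] = -5/2 as required.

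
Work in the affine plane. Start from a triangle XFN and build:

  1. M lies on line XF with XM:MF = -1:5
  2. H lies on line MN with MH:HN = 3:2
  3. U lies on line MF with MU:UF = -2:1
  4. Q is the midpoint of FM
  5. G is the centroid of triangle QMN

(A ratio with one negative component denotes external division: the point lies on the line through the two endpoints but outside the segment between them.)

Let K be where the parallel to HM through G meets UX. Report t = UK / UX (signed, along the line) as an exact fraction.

t = 55/54

Assign X = (0, 0), F = (1, 0), N = (0, 1) — the answer is frame-independent, so this choice is without loss of generality.
1. M lies on line XF with XM:MF = -1:5 ⇒ M = (-1/4, 0)
2. H lies on line MN with MH:HN = 3:2 ⇒ H = (-1/10, 3/5)
3. U lies on line MF with MU:UF = -2:1 ⇒ U = (9/4, 0)
4. Q is the midpoint of FM ⇒ Q = (3/8, 0)
5. G is the centroid of triangle QMN ⇒ G = (1/24, 1/3)
through G parallel to HM: direction (-3/20, -3/5); meets UX at K = (-1/24, 0)
K = U + t·(X−U) with t = 55/54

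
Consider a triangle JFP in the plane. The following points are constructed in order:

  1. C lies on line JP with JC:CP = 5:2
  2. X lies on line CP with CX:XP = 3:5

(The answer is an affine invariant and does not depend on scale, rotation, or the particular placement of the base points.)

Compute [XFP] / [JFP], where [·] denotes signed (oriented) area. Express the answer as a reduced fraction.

[XFP]:[JFP] = 5/28

Work in coordinates with J = (0, 0), F = (1, 0), P = (0, 1).
1. C lies on line JP with JC:CP = 5:2 ⇒ C = (0, 5/7)
2. X lies on line CP with CX:XP = 3:5 ⇒ X = (0, 23/28)
2·[XFP] = 5/28, 2·[JFP] = 1
[XFP]:[JFP] = 5/28:1 = 5/28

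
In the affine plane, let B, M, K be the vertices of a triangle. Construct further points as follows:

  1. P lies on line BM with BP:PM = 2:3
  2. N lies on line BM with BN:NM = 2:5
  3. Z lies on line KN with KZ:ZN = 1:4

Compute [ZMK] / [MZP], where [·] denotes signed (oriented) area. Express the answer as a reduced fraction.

Work in coordinates with B = (0, 0), M = (1, 0), K = (0, 1).
1. P lies on line BM with BP:PM = 2:3 ⇒ P = (2/5, 0)
2. N lies on line BM with BN:NM = 2:5 ⇒ N = (2/7, 0)
3. Z lies on line KN with KZ:ZN = 1:4 ⇒ Z = (2/35, 4/5)
2·[ZMK] = 1/7, 2·[MZP] = 12/25
[ZMK]:[MZP] = 1/7:12/25 = 25/84

[ZMK]:[MZP] = 25/84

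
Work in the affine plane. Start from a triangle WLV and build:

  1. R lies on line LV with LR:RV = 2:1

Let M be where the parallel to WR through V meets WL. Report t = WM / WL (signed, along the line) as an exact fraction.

Set W = (0, 0), L = (1, 0), V = (0, 1); any affine frame gives the same invariant.
1. R lies on line LV with LR:RV = 2:1 ⇒ R = (1/3, 2/3)
through V parallel to WR: direction (1/3, 2/3); meets WL at M = (-1/2, 0)
M = W + t·(L−W) with t = -1/2

t = -1/2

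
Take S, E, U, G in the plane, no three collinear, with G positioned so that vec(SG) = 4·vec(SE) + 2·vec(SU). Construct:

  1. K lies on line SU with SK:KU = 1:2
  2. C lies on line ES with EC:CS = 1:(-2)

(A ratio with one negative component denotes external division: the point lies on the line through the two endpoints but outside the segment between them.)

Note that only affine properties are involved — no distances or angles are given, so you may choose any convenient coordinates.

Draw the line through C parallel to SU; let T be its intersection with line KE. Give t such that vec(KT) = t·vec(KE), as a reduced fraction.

Assign S = (0, 0), E = (1, 0), U = (0, 1), G = (4, 2) — the answer is frame-independent, so this choice is without loss of generality.
1. K lies on line SU with SK:KU = 1:2 ⇒ K = (0, 1/3)
2. C lies on line ES with EC:CS = 1:(-2) ⇒ C = (2, 0)
through C parallel to SU: direction (0, 1); meets KE at T = (2, -1/3)
T = K + t·(E−K) with t = 2

t = 2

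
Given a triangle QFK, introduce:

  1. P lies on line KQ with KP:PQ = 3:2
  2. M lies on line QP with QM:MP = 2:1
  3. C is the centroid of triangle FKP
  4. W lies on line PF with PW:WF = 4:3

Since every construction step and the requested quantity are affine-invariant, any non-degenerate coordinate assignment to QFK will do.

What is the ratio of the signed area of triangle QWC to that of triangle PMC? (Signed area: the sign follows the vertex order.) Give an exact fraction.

Assign Q = (0, 0), F = (1, 0), K = (0, 1) — the answer is frame-independent, so this choice is without loss of generality.
1. P lies on line KQ with KP:PQ = 3:2 ⇒ P = (0, 2/5)
2. M lies on line QP with QM:MP = 2:1 ⇒ M = (0, 4/15)
3. C is the centroid of triangle FKP ⇒ C = (1/3, 7/15)
4. W lies on line PF with PW:WF = 4:3 ⇒ W = (4/7, 6/35)
2·[QWC] = 22/105, 2·[PMC] = 2/45
[QWC]:[PMC] = 22/105:2/45 = 33/7

[QWC]:[PMC] = 33/7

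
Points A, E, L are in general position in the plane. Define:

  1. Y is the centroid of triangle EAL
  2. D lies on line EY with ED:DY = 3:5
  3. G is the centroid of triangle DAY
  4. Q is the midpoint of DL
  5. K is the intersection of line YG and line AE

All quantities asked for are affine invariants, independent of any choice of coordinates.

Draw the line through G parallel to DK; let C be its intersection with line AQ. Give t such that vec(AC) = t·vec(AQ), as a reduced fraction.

Work in coordinates with A = (0, 0), E = (1, 0), L = (0, 1).
1. Y is the centroid of triangle EAL ⇒ Y = (1/3, 1/3)
2. D lies on line EY with ED:DY = 3:5 ⇒ D = (3/4, 1/8)
3. G is the centroid of triangle DAY ⇒ G = (13/36, 11/72)
4. Q is the midpoint of DL ⇒ Q = (3/8, 9/16)
5. K is the intersection of line YG and line AE ⇒ K = (5/13, 0)
through G parallel to DK: direction (-19/52, -1/8); meets AQ at C = (5/198, 5/132)
C = A + t·(Q−A) with t = 20/297

t = 20/297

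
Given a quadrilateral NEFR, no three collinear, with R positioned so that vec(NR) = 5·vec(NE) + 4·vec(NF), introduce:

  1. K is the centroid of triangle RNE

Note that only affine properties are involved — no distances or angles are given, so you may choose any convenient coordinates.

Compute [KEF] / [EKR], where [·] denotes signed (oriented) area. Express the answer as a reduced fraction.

Set N = (0, 0), E = (1, 0), F = (0, 1), R = (5, 4); any affine frame gives the same invariant.
1. K is the centroid of triangle RNE ⇒ K = (2, 4/3)
2·[KEF] = -7/3, 2·[EKR] = -4/3
[KEF]:[EKR] = -7/3:-4/3 = 7/4

[KEF]:[EKR] = 7/4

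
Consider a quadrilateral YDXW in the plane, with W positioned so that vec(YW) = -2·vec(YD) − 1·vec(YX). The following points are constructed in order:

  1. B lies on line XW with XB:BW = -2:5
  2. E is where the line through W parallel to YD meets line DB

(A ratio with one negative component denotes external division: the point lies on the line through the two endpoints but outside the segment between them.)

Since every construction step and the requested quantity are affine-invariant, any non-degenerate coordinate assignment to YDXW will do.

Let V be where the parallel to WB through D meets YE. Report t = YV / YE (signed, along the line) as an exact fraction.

Work in coordinates with Y = (0, 0), D = (1, 0), X = (0, 1), W = (-2, -1).
1. B lies on line XW with XB:BW = -2:5 ⇒ B = (4/3, 7/3)
2. E is where the line through W parallel to YD meets line DB ⇒ E = (6/7, -1)
through D parallel to WB: direction (10/3, 10/3); meets YE at V = (6/13, -7/13)
V = Y + t·(E−Y) with t = 7/13

t = 7/13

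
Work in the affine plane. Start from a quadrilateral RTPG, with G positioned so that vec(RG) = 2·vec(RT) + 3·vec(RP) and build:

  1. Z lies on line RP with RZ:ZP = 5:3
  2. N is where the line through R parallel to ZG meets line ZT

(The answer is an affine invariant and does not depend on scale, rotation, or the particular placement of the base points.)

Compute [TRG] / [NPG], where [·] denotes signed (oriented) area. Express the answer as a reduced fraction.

[TRG]:[NPG] = 348/217

Set R = (0, 0), T = (1, 0), P = (0, 1), G = (2, 3); any affine frame gives the same invariant.
1. Z lies on line RP with RZ:ZP = 5:3 ⇒ Z = (0, 5/8)
2. N is where the line through R parallel to ZG meets line ZT ⇒ N = (10/29, 95/232)
2·[TRG] = -3, 2·[NPG] = -217/116
[TRG]:[NPG] = -3:-217/116 = 348/217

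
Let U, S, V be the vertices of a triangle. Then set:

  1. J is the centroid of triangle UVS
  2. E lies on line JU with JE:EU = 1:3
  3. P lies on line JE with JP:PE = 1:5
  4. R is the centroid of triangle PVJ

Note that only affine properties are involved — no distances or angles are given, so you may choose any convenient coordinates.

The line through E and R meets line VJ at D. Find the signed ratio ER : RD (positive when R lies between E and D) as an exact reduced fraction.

Set U = (0, 0), S = (1, 0), V = (0, 1); any affine frame gives the same invariant.
1. J is the centroid of triangle UVS ⇒ J = (1/3, 1/3)
2. E lies on line JU with JE:EU = 1:3 ⇒ E = (1/4, 1/4)
3. P lies on line JE with JP:PE = 1:5 ⇒ P = (23/72, 23/72)
4. R is the centroid of triangle PVJ ⇒ R = (47/216, 119/216)
line ER meets VJ at D = (11/51, 29/51)
R = E + t·(D−E) with t = 17/18, so ER:RD = 17/18:1/18

ER:RD = 17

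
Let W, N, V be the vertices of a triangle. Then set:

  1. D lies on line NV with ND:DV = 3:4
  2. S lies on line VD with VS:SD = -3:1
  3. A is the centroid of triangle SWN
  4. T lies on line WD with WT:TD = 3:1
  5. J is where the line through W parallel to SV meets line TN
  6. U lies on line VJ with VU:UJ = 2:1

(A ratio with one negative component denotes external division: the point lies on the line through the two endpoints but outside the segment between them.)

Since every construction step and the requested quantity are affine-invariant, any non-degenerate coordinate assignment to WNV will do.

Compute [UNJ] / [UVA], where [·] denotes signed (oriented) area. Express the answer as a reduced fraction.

[UNJ]:[UVA] = 21/44

Work in coordinates with W = (0, 0), N = (1, 0), V = (0, 1).
1. D lies on line NV with ND:DV = 3:4 ⇒ D = (4/7, 3/7)
2. S lies on line VD with VS:SD = -3:1 ⇒ S = (6/7, 1/7)
3. A is the centroid of triangle SWN ⇒ A = (13/21, 1/21)
4. T lies on line WD with WT:TD = 3:1 ⇒ T = (3/7, 9/28)
5. J is where the line through W parallel to SV meets line TN ⇒ J = (-9/7, 9/7)
6. U lies on line VJ with VU:UJ = 2:1 ⇒ U = (-6/7, 25/21)
2·[UNJ] = -1/3, 2·[UVA] = -44/63
[UNJ]:[UVA] = -1/3:-44/63 = 21/44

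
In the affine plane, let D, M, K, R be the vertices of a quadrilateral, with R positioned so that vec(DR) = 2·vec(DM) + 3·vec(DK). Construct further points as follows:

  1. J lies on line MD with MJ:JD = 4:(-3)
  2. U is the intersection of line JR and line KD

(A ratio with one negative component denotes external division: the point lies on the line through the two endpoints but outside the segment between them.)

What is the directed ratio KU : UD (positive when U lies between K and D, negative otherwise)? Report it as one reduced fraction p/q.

Assign D = (0, 0), M = (1, 0), K = (0, 1), R = (2, 3) — the answer is frame-independent, so this choice is without loss of generality.
1. J lies on line MD with MJ:JD = 4:(-3) ⇒ J = (-3, 0)
2. U is the intersection of line JR and line KD ⇒ U = (0, 9/5)
U = K + t·(D−K) with t = -4/5, so KU:UD = t:(1−t) = -4/5:9/5

KU:UD = -4/9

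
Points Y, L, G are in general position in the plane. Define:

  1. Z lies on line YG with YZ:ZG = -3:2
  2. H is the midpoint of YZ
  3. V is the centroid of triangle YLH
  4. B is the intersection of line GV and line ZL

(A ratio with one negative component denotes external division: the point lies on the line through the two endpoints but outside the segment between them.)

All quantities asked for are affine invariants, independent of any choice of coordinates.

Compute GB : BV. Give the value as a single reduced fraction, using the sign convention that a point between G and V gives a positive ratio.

GB:BV = -4/3

Assign Y = (0, 0), L = (1, 0), G = (0, 1) — the answer is frame-independent, so this choice is without loss of generality.
1. Z lies on line YG with YZ:ZG = -3:2 ⇒ Z = (0, 3)
2. H is the midpoint of YZ ⇒ H = (0, 3/2)
3. V is the centroid of triangle YLH ⇒ V = (1/3, 1/2)
4. B is the intersection of line GV and line ZL ⇒ B = (4/3, -1)
B = G + t·(V−G) with t = 4, so GB:BV = t:(1−t) = 4:-3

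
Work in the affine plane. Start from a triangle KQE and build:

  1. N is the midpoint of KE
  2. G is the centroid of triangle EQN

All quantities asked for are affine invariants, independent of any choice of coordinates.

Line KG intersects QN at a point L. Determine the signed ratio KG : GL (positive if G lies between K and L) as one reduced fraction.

KG:GL = -4

Work in coordinates with K = (0, 0), Q = (1, 0), E = (0, 1).
1. N is the midpoint of KE ⇒ N = (0, 1/2)
2. G is the centroid of triangle EQN ⇒ G = (1/3, 1/2)
line KG meets QN at L = (1/4, 3/8)
G = K + t·(L−K) with t = 4/3, so KG:GL = 4/3:-1/3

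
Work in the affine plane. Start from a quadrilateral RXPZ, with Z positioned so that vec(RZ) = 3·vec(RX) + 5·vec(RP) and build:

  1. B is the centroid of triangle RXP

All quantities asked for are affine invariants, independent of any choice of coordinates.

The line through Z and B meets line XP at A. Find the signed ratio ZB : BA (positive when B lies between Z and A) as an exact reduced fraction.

Work in coordinates with R = (0, 0), X = (1, 0), P = (0, 1), Z = (3, 5).
1. B is the centroid of triangle RXP ⇒ B = (1/3, 1/3)
line ZB meets XP at A = (5/11, 6/11)
B = Z + t·(A−Z) with t = 22/21, so ZB:BA = 22/21:-1/21

ZB:BA = -22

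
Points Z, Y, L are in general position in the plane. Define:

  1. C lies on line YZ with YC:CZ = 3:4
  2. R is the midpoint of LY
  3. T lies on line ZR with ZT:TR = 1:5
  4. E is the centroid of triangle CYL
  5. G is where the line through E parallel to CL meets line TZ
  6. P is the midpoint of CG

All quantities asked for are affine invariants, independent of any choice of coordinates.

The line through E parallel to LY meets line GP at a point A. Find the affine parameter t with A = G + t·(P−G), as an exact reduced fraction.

t = 4/13

Choose coordinates Z = (0, 0), Y = (1, 0), L = (0, 1).
1. C lies on line YZ with YC:CZ = 3:4 ⇒ C = (4/7, 0)
2. R is the midpoint of LY ⇒ R = (1/2, 1/2)
3. T lies on line ZR with ZT:TR = 1:5 ⇒ T = (1/12, 1/12)
4. E is the centroid of triangle CYL ⇒ E = (11/21, 1/3)
5. G is where the line through E parallel to CL meets line TZ ⇒ G = (5/11, 5/11)
6. P is the midpoint of CG ⇒ P = (79/154, 5/22)
through E parallel to LY: direction (1, -1); meets GP at A = (43/91, 5/13)
A = G + t·(P−G) with t = 4/13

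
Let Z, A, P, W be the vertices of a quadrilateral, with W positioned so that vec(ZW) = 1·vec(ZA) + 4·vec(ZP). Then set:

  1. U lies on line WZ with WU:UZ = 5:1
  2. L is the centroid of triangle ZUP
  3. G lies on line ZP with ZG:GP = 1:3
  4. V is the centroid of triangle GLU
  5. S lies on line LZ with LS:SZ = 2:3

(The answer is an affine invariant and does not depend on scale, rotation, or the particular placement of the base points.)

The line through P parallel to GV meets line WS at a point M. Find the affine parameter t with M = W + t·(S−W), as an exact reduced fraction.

t = -10/21

Choose coordinates Z = (0, 0), A = (1, 0), P = (0, 1), W = (1, 4).
1. U lies on line WZ with WU:UZ = 5:1 ⇒ U = (1/6, 2/3)
2. L is the centroid of triangle ZUP ⇒ L = (1/18, 5/9)
3. G lies on line ZP with ZG:GP = 1:3 ⇒ G = (0, 1/4)
4. V is the centroid of triangle GLU ⇒ V = (2/27, 53/108)
5. S lies on line LZ with LS:SZ = 2:3 ⇒ S = (1/30, 1/3)
through P parallel to GV: direction (2/27, 13/54); meets WS at M = (92/63, 362/63)
M = W + t·(S−W) with t = -10/21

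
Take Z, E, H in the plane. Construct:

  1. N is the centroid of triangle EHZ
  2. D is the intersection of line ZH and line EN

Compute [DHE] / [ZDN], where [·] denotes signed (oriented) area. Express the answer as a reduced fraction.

Choose coordinates Z = (0, 0), E = (1, 0), H = (0, 1).
1. N is the centroid of triangle EHZ ⇒ N = (1/3, 1/3)
2. D is the intersection of line ZH and line EN ⇒ D = (0, 1/2)
2·[DHE] = -1/2, 2·[ZDN] = -1/6
[DHE]:[ZDN] = -1/2:-1/6 = 3

[DHE]:[ZDN] = 3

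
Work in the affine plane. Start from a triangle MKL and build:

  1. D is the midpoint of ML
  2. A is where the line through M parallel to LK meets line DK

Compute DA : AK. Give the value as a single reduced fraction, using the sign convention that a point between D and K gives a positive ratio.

Set M = (0, 0), K = (1, 0), L = (0, 1); any affine frame gives the same invariant.
1. D is the midpoint of ML ⇒ D = (0, 1/2)
2. A is where the line through M parallel to LK meets line DK ⇒ A = (-1, 1)
A = D + t·(K−D) with t = -1, so DA:AK = t:(1−t) = -1:2

DA:AK = -1/2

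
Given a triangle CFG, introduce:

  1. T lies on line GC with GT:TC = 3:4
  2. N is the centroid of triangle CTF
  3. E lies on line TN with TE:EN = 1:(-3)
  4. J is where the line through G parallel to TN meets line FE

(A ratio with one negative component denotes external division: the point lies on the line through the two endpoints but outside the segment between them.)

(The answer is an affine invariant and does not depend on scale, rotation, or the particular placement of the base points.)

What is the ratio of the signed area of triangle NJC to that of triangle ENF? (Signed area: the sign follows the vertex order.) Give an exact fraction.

Assign C = (0, 0), F = (1, 0), G = (0, 1) — the answer is frame-independent, so this choice is without loss of generality.
1. T lies on line GC with GT:TC = 3:4 ⇒ T = (0, 4/7)
2. N is the centroid of triangle CTF ⇒ N = (1/3, 4/21)
3. E lies on line TN with TE:EN = 1:(-3) ⇒ E = (-1/6, 16/21)
4. J is where the line through G parallel to TN meets line FE ⇒ J = (17/24, 4/21)
2·[NJC] = -1/14, 2·[ENF] = 2/7
[NJC]:[ENF] = -1/14:2/7 = -1/4

[NJC]:[ENF] = -1/4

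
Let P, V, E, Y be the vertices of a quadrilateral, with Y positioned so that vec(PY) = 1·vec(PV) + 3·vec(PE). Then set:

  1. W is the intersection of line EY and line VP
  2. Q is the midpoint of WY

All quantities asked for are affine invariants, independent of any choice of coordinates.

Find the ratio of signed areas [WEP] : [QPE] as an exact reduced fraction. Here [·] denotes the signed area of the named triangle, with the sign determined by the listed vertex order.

Work in coordinates with P = (0, 0), V = (1, 0), E = (0, 1), Y = (1, 3).
1. W is the intersection of line EY and line VP ⇒ W = (-1/2, 0)
2. Q is the midpoint of WY ⇒ Q = (1/4, 3/2)
2·[WEP] = -1/2, 2·[QPE] = -1/4
[WEP]:[QPE] = -1/2:-1/4 = 2

[WEP]:[QPE] = 2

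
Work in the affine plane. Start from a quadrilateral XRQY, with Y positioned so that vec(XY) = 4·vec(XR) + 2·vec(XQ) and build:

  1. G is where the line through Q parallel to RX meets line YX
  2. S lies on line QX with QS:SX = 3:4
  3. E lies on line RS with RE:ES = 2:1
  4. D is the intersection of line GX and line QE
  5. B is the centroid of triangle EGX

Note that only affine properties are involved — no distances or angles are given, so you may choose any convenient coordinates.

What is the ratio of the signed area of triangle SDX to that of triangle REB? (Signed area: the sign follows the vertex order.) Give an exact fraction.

Set X = (0, 0), R = (1, 0), Q = (0, 1), Y = (4, 2); any affine frame gives the same invariant.
1. G is where the line through Q parallel to RX meets line YX ⇒ G = (2, 1)
2. S lies on line QX with QS:SX = 3:4 ⇒ S = (0, 4/7)
3. E lies on line RS with RE:ES = 2:1 ⇒ E = (1/3, 8/21)
4. D is the intersection of line GX and line QE ⇒ D = (14/33, 7/33)
5. B is the centroid of triangle EGX ⇒ B = (7/9, 29/63)
2·[SDX] = -8/33, 2·[REB] = -2/9
[SDX]:[REB] = -8/33:-2/9 = 12/11

[SDX]:[REB] = 12/11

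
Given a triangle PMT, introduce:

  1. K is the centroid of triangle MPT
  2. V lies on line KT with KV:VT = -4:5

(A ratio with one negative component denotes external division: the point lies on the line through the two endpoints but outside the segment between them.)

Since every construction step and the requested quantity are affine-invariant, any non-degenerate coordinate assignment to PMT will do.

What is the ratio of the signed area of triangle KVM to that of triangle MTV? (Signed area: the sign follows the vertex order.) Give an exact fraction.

Set P = (0, 0), M = (1, 0), T = (0, 1); any affine frame gives the same invariant.
1. K is the centroid of triangle MPT ⇒ K = (1/3, 1/3)
2. V lies on line KT with KV:VT = -4:5 ⇒ V = (5/3, -7/3)
2·[KVM] = 4/3, 2·[MTV] = 5/3
[KVM]:[MTV] = 4/3:5/3 = 4/5

[KVM]:[MTV] = 4/5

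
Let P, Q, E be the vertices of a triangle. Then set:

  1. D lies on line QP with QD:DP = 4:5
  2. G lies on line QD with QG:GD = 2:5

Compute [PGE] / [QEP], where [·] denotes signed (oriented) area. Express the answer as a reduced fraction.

[PGE]:[QEP] = 55/63

Choose coordinates P = (0, 0), Q = (1, 0), E = (0, 1).
1. D lies on line QP with QD:DP = 4:5 ⇒ D = (5/9, 0)
2. G lies on line QD with QG:GD = 2:5 ⇒ G = (55/63, 0)
2·[PGE] = 55/63, 2·[QEP] = 1
[PGE]:[QEP] = 55/63:1 = 55/63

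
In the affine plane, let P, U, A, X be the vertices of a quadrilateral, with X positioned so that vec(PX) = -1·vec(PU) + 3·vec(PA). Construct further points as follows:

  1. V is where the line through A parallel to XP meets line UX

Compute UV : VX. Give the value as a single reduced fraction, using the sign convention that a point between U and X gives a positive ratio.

Choose coordinates P = (0, 0), U = (1, 0), A = (0, 1), X = (-1, 3).
1. V is where the line through A parallel to XP meets line UX ⇒ V = (-1/3, 2)
V = U + t·(X−U) with t = 2/3, so UV:VX = t:(1−t) = 2/3:1/3

UV:VX = 2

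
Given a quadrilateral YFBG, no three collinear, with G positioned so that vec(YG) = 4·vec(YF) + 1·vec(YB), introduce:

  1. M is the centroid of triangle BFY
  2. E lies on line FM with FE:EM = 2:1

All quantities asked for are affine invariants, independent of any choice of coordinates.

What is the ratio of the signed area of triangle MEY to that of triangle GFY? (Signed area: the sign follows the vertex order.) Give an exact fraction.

[MEY]:[GFY] = 1/9

Work in coordinates with Y = (0, 0), F = (1, 0), B = (0, 1), G = (4, 1).
1. M is the centroid of triangle BFY ⇒ M = (1/3, 1/3)
2. E lies on line FM with FE:EM = 2:1 ⇒ E = (5/9, 2/9)
2·[MEY] = -1/9, 2·[GFY] = -1
[MEY]:[GFY] = -1/9:-1 = 1/9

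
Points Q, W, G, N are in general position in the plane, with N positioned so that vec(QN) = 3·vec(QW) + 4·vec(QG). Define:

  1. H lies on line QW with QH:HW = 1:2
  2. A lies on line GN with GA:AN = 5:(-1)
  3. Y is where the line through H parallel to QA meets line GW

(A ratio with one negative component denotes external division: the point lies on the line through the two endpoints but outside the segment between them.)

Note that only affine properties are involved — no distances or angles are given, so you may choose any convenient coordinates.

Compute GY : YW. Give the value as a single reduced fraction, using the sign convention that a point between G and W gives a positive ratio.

Work in coordinates with Q = (0, 0), W = (1, 0), G = (0, 1), N = (3, 4).
1. H lies on line QW with QH:HW = 1:2 ⇒ H = (1/3, 0)
2. A lies on line GN with GA:AN = 5:(-1) ⇒ A = (15/4, 19/4)
3. Y is where the line through H parallel to QA meets line GW ⇒ Y = (32/51, 19/51)
Y = G + t·(W−G) with t = 32/51, so GY:YW = t:(1−t) = 32/51:19/51

GY:YW = 32/19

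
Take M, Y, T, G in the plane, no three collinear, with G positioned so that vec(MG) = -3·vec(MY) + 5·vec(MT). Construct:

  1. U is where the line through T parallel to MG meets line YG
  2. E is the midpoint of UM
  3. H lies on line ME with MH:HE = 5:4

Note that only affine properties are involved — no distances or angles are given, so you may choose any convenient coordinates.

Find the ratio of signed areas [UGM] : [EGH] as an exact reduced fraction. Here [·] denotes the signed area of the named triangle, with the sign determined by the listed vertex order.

Set M = (0, 0), Y = (1, 0), T = (0, 1), G = (-3, 5); any affine frame gives the same invariant.
1. U is where the line through T parallel to MG meets line YG ⇒ U = (-3/5, 2)
2. E is the midpoint of UM ⇒ E = (-3/10, 1)
3. H lies on line ME with MH:HE = 5:4 ⇒ H = (-1/6, 5/9)
2·[UGM] = 3, 2·[EGH] = 2/3
[UGM]:[EGH] = 3:2/3 = 9/2

[UGM]:[EGH] = 9/2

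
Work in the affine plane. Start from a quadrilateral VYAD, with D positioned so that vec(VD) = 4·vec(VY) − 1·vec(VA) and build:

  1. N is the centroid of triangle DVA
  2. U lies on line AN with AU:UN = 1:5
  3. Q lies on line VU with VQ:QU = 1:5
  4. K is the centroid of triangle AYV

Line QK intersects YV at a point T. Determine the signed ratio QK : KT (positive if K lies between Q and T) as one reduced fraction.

QK:KT = -7/12

Work in coordinates with V = (0, 0), Y = (1, 0), A = (0, 1), D = (4, -1).
1. N is the centroid of triangle DVA ⇒ N = (4/3, 0)
2. U lies on line AN with AU:UN = 1:5 ⇒ U = (2/9, 5/6)
3. Q lies on line VU with VQ:QU = 1:5 ⇒ Q = (1/27, 5/36)
4. K is the centroid of triangle AYV ⇒ K = (1/3, 1/3)
line QK meets YV at T = (-11/63, 0)
K = Q + t·(T−Q) with t = -7/5, so QK:KT = -7/5:12/5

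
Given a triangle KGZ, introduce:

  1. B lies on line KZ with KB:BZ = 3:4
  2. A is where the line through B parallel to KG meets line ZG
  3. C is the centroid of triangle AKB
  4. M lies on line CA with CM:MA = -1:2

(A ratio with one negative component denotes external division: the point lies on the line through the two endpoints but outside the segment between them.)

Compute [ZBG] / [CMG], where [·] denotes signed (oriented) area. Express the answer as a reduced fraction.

Work in coordinates with K = (0, 0), G = (1, 0), Z = (0, 1).
1. B lies on line KZ with KB:BZ = 3:4 ⇒ B = (0, 3/7)
2. A is where the line through B parallel to KG meets line ZG ⇒ A = (4/7, 3/7)
3. C is the centroid of triangle AKB ⇒ C = (4/21, 2/7)
4. M lies on line CA with CM:MA = -1:2 ⇒ M = (-4/21, 1/7)
2·[ZBG] = 4/7, 2·[CMG] = 11/49
[ZBG]:[CMG] = 4/7:11/49 = 28/11

[ZBG]:[CMG] = 28/11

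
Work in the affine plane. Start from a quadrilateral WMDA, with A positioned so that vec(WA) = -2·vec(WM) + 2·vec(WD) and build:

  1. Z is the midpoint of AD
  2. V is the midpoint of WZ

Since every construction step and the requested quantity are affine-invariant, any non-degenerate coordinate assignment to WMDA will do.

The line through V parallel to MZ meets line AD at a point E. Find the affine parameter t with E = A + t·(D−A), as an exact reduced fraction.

t = -1/4

Work in coordinates with W = (0, 0), M = (1, 0), D = (0, 1), A = (-2, 2).
1. Z is the midpoint of AD ⇒ Z = (-1, 3/2)
2. V is the midpoint of WZ ⇒ V = (-1/2, 3/4)
through V parallel to MZ: direction (-2, 3/2); meets AD at E = (-5/2, 9/4)
E = A + t·(D−A) with t = -1/4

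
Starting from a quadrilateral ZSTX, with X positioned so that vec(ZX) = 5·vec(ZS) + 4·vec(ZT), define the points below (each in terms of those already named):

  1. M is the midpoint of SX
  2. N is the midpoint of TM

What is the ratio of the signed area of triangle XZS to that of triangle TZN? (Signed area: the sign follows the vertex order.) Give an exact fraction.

[XZS]:[TZN] = 8/3

Choose coordinates Z = (0, 0), S = (1, 0), T = (0, 1), X = (5, 4).
1. M is the midpoint of SX ⇒ M = (3, 2)
2. N is the midpoint of TM ⇒ N = (3/2, 3/2)
2·[XZS] = 4, 2·[TZN] = 3/2
[XZS]:[TZN] = 4:3/2 = 8/3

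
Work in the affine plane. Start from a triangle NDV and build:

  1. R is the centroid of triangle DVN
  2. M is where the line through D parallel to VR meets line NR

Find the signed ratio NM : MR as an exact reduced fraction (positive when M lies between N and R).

Set N = (0, 0), D = (1, 0), V = (0, 1); any affine frame gives the same invariant.
1. R is the centroid of triangle DVN ⇒ R = (1/3, 1/3)
2. M is where the line through D parallel to VR meets line NR ⇒ M = (2/3, 2/3)
M = N + t·(R−N) with t = 2, so NM:MR = t:(1−t) = 2:-1

NM:MR = -2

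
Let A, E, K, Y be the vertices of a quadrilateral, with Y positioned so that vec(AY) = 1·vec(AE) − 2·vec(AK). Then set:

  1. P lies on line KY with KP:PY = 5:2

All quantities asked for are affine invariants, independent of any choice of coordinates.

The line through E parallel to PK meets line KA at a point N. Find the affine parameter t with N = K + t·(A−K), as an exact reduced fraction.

Work in coordinates with A = (0, 0), E = (1, 0), K = (0, 1), Y = (1, -2).
1. P lies on line KY with KP:PY = 5:2 ⇒ P = (5/7, -8/7)
through E parallel to PK: direction (-5/7, 15/7); meets KA at N = (0, 3)
N = K + t·(A−K) with t = -2

t = -2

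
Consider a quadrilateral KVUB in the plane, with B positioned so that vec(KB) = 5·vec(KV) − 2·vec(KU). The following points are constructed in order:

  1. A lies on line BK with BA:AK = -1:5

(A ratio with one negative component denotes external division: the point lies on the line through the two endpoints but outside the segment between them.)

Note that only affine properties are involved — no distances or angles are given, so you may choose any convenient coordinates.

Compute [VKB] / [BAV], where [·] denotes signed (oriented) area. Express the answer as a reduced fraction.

[VKB]:[BAV] = 4

Assign K = (0, 0), V = (1, 0), U = (0, 1), B = (5, -2) — the answer is frame-independent, so this choice is without loss of generality.
1. A lies on line BK with BA:AK = -1:5 ⇒ A = (25/4, -5/2)
2·[VKB] = 2, 2·[BAV] = 1/2
[VKB]:[BAV] = 2:1/2 = 4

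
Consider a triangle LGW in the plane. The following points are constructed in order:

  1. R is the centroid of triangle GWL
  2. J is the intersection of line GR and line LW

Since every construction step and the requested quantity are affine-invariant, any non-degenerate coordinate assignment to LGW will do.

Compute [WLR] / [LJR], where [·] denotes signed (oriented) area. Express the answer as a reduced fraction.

[WLR]:[LJR] = -2

Assign L = (0, 0), G = (1, 0), W = (0, 1) — the answer is frame-independent, so this choice is without loss of generality.
1. R is the centroid of triangle GWL ⇒ R = (1/3, 1/3)
2. J is the intersection of line GR and line LW ⇒ J = (0, 1/2)
2·[WLR] = 1/3, 2·[LJR] = -1/6
[WLR]:[LJR] = 1/3:-1/6 = -2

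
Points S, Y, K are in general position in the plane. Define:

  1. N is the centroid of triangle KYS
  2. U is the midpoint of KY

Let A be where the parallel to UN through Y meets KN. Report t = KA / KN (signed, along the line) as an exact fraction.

t = 2

Assign S = (0, 0), Y = (1, 0), K = (0, 1) — the answer is frame-independent, so this choice is without loss of generality.
1. N is the centroid of triangle KYS ⇒ N = (1/3, 1/3)
2. U is the midpoint of KY ⇒ U = (1/2, 1/2)
through Y parallel to UN: direction (-1/6, -1/6); meets KN at A = (2/3, -1/3)
A = K + t·(N−K) with t = 2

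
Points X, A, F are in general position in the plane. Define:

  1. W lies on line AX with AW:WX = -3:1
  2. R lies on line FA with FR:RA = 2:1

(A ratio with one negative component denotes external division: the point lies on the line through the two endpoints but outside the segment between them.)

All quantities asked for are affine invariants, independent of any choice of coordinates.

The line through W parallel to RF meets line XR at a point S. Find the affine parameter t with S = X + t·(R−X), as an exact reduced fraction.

Set X = (0, 0), A = (1, 0), F = (0, 1); any affine frame gives the same invariant.
1. W lies on line AX with AW:WX = -3:1 ⇒ W = (-1/2, 0)
2. R lies on line FA with FR:RA = 2:1 ⇒ R = (2/3, 1/3)
through W parallel to RF: direction (-2/3, 2/3); meets XR at S = (-1/3, -1/6)
S = X + t·(R−X) with t = -1/2

t = -1/2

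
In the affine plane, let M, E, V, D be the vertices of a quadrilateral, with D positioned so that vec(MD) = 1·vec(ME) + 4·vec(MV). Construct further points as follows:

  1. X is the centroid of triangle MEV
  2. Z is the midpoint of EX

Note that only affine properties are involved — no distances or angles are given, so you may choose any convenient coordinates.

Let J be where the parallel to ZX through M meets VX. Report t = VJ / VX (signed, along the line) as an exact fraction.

t = 2

Work in coordinates with M = (0, 0), E = (1, 0), V = (0, 1), D = (1, 4).
1. X is the centroid of triangle MEV ⇒ X = (1/3, 1/3)
2. Z is the midpoint of EX ⇒ Z = (2/3, 1/6)
through M parallel to ZX: direction (-1/3, 1/6); meets VX at J = (2/3, -1/3)
J = V + t·(X−V) with t = 2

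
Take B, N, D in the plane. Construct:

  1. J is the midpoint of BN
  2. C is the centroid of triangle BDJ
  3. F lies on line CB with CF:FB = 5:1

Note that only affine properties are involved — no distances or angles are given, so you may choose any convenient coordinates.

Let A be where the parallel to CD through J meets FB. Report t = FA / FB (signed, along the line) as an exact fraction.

t = -11

Assign B = (0, 0), N = (1, 0), D = (0, 1) — the answer is frame-independent, so this choice is without loss of generality.
1. J is the midpoint of BN ⇒ J = (1/2, 0)
2. C is the centroid of triangle BDJ ⇒ C = (1/6, 1/3)
3. F lies on line CB with CF:FB = 5:1 ⇒ F = (1/36, 1/18)
through J parallel to CD: direction (-1/6, 2/3); meets FB at A = (1/3, 2/3)
A = F + t·(B−F) with t = -11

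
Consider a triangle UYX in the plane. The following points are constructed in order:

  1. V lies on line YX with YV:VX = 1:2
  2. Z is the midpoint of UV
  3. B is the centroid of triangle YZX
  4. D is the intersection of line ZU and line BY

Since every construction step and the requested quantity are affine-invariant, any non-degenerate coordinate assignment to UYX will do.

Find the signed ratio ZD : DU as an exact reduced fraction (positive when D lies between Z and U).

ZD:DU = -3/7

Assign U = (0, 0), Y = (1, 0), X = (0, 1) — the answer is frame-independent, so this choice is without loss of generality.
1. V lies on line YX with YV:VX = 1:2 ⇒ V = (2/3, 1/3)
2. Z is the midpoint of UV ⇒ Z = (1/3, 1/6)
3. B is the centroid of triangle YZX ⇒ B = (4/9, 7/18)
4. D is the intersection of line ZU and line BY ⇒ D = (7/12, 7/24)
D = Z + t·(U−Z) with t = -3/4, so ZD:DU = t:(1−t) = -3/4:7/4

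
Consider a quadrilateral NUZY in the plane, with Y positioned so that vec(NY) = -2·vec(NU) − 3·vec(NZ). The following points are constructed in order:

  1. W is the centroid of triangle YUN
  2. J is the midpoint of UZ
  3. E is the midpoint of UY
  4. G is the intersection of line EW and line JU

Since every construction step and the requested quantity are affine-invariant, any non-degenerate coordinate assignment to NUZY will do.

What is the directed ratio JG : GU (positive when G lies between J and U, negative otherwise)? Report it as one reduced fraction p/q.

JG:GU = -1/3

Choose coordinates N = (0, 0), U = (1, 0), Z = (0, 1), Y = (-2, -3).
1. W is the centroid of triangle YUN ⇒ W = (-1/3, -1)
2. J is the midpoint of UZ ⇒ J = (1/2, 1/2)
3. E is the midpoint of UY ⇒ E = (-1/2, -3/2)
4. G is the intersection of line EW and line JU ⇒ G = (1/4, 3/4)
G = J + t·(U−J) with t = -1/2, so JG:GU = t:(1−t) = -1/2:3/2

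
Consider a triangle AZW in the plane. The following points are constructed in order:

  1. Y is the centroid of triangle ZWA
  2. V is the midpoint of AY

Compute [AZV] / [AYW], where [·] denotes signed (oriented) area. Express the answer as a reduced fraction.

Set A = (0, 0), Z = (1, 0), W = (0, 1); any affine frame gives the same invariant.
1. Y is the centroid of triangle ZWA ⇒ Y = (1/3, 1/3)
2. V is the midpoint of AY ⇒ V = (1/6, 1/6)
2·[AZV] = 1/6, 2·[AYW] = 1/3
[AZV]:[AYW] = 1/6:1/3 = 1/2

[AZV]:[AYW] = 1/2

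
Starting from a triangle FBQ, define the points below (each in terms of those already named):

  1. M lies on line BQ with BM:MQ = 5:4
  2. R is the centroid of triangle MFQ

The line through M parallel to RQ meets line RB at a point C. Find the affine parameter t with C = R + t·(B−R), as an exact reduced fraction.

Set F = (0, 0), B = (1, 0), Q = (0, 1); any affine frame gives the same invariant.
1. M lies on line BQ with BM:MQ = 5:4 ⇒ M = (4/9, 5/9)
2. R is the centroid of triangle MFQ ⇒ R = (4/27, 14/27)
through M parallel to RQ: direction (-4/27, 13/27); meets RB at C = (128/243, 70/243)
C = R + t·(B−R) with t = 4/9

t = 4/9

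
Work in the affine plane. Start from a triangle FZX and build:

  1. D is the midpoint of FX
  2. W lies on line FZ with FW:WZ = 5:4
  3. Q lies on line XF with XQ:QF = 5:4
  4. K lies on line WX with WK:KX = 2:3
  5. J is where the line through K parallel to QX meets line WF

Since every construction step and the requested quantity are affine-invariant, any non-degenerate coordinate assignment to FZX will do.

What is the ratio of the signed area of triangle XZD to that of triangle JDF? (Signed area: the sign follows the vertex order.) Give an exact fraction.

Choose coordinates F = (0, 0), Z = (1, 0), X = (0, 1).
1. D is the midpoint of FX ⇒ D = (0, 1/2)
2. W lies on line FZ with FW:WZ = 5:4 ⇒ W = (5/9, 0)
3. Q lies on line XF with XQ:QF = 5:4 ⇒ Q = (0, 4/9)
4. K lies on line WX with WK:KX = 2:3 ⇒ K = (1/3, 2/5)
5. J is where the line through K parallel to QX meets line WF ⇒ J = (1/3, 0)
2·[XZD] = -1/2, 2·[JDF] = 1/6
[XZD]:[JDF] = -1/2:1/6 = -3

[XZD]:[JDF] = -3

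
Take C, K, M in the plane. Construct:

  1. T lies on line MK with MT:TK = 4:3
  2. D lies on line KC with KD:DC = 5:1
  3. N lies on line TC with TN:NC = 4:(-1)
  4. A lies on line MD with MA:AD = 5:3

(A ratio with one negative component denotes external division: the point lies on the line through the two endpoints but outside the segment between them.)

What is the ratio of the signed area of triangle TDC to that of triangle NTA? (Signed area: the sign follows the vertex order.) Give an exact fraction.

Work in coordinates with C = (0, 0), K = (1, 0), M = (0, 1).
1. T lies on line MK with MT:TK = 4:3 ⇒ T = (4/7, 3/7)
2. D lies on line KC with KD:DC = 5:1 ⇒ D = (1/6, 0)
3. N lies on line TC with TN:NC = 4:(-1) ⇒ N = (-4/21, -1/7)
4. A lies on line MD with MA:AD = 5:3 ⇒ A = (5/48, 3/8)
2·[TDC] = -1/14, 2·[NTA] = 19/84
[TDC]:[NTA] = -1/14:19/84 = -6/19

[TDC]:[NTA] = -6/19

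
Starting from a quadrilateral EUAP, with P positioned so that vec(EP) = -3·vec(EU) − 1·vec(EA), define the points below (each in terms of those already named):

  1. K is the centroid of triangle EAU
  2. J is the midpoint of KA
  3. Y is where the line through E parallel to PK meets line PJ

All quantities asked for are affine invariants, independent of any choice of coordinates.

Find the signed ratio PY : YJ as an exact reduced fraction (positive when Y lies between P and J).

PY:YJ = -1/3

Set E = (0, 0), U = (1, 0), A = (0, 1), P = (-3, -1); any affine frame gives the same invariant.
1. K is the centroid of triangle EAU ⇒ K = (1/3, 1/3)
2. J is the midpoint of KA ⇒ J = (1/6, 2/3)
3. Y is where the line through E parallel to PK meets line PJ ⇒ Y = (-55/12, -11/6)
Y = P + t·(J−P) with t = -1/2, so PY:YJ = t:(1−t) = -1/2:3/2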